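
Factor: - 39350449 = - 151^1*421^1*619^1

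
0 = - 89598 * 0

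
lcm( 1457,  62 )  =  2914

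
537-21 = 516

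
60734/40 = 1518+7/20=   1518.35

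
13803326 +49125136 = 62928462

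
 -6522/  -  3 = 2174/1 = 2174.00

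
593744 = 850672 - 256928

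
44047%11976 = 8119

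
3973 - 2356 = 1617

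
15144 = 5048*3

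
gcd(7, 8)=1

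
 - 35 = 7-42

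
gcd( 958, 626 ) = 2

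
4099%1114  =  757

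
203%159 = 44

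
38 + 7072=7110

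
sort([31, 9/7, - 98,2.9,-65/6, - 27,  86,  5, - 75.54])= [ - 98,-75.54 , - 27, - 65/6, 9/7,  2.9 , 5,31,86]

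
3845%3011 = 834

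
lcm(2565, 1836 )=174420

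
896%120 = 56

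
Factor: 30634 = 2^1*17^2*53^1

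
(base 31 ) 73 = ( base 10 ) 220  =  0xDC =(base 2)11011100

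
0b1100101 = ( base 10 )101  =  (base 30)3B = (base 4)1211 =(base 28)3H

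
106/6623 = 106/6623 = 0.02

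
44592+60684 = 105276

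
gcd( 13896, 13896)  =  13896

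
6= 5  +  1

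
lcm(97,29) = 2813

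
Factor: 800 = 2^5*5^2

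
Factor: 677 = 677^1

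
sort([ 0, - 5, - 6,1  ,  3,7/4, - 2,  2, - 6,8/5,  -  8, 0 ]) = [ - 8, - 6,- 6, - 5, - 2, 0,0,1,8/5, 7/4,2,3 ]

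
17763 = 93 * 191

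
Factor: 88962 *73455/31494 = 3^1*5^1 * 29^( - 1)*59^1*83^1*181^( - 1)*14827^1 = 1089117285/5249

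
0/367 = 0 = 0.00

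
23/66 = 23/66 = 0.35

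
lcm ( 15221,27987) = 867597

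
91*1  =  91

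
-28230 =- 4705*6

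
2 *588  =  1176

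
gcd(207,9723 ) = 3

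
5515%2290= 935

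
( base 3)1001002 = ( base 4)23312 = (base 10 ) 758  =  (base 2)1011110110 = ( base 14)3C2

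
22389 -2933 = 19456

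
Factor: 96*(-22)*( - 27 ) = 57024= 2^6*3^4*11^1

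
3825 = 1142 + 2683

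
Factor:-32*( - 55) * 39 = 2^5*3^1*5^1*11^1*13^1 = 68640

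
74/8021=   74/8021=0.01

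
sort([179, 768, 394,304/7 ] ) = [304/7, 179, 394 , 768] 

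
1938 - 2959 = -1021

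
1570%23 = 6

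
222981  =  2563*87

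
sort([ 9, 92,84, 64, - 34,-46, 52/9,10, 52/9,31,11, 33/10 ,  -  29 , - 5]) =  [ - 46, - 34 , - 29, - 5 , 33/10,52/9, 52/9, 9,  10,11, 31, 64,  84, 92] 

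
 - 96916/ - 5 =96916/5 =19383.20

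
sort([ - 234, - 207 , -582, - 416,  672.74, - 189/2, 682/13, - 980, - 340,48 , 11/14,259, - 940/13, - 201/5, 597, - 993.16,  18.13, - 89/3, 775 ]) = [ - 993.16, - 980, - 582, - 416,  -  340, - 234, - 207, - 189/2,-940/13, - 201/5,-89/3,11/14,  18.13,48, 682/13,259,597,672.74,775] 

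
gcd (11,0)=11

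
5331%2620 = 91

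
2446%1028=390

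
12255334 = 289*42406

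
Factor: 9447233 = 9447233^1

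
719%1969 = 719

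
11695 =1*11695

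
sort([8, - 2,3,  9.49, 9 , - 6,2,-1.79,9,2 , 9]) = [ - 6,-2, - 1.79,2,  2,3,8 , 9, 9,9, 9.49]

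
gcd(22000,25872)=176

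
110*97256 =10698160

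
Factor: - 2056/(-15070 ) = 1028/7535 = 2^2*5^( - 1 )*11^( - 1)*137^( - 1 )*257^1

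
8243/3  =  8243/3 = 2747.67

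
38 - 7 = 31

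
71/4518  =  71/4518= 0.02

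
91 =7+84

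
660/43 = 15 + 15/43=15.35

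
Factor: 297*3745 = 1112265 = 3^3*5^1*7^1 * 11^1*107^1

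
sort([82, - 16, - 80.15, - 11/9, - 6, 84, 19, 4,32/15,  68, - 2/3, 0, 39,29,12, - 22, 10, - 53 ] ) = [ - 80.15, - 53, - 22, - 16, - 6 , - 11/9 , - 2/3  ,  0, 32/15, 4, 10, 12, 19, 29,39,  68 , 82, 84 ] 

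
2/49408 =1/24704 = 0.00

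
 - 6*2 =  - 12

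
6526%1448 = 734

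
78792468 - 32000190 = 46792278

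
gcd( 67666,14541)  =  1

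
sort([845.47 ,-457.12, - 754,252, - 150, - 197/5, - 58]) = [ - 754,-457.12, - 150, - 58,-197/5, 252,845.47 ] 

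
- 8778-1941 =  - 10719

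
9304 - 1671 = 7633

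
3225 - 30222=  - 26997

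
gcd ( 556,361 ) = 1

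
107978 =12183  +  95795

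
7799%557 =1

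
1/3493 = 1/3493= 0.00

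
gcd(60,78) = 6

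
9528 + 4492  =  14020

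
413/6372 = 7/108 = 0.06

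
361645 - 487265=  - 125620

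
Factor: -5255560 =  - 2^3*  5^1*83^1*1583^1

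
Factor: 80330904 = 2^3  *3^2*23^1*179^1 * 271^1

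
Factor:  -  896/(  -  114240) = 2/255 = 2^1 * 3^( - 1 ) * 5^ (  -  1 )*17^( -1 )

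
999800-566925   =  432875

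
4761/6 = 793  +  1/2=793.50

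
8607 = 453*19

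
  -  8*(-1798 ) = 14384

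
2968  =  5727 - 2759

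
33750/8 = 4218 + 3/4 = 4218.75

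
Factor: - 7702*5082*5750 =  - 225063993000  =  -2^3*3^1 * 5^3*7^1*11^2*23^1 * 3851^1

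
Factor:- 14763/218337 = - 19/281 = - 19^1*281^( - 1) 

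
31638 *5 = 158190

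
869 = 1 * 869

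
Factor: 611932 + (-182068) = 429864 = 2^3*3^1*17911^1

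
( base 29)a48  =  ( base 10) 8534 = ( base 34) 7d0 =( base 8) 20526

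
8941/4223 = 2 + 495/4223=2.12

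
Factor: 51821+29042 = 80863=80863^1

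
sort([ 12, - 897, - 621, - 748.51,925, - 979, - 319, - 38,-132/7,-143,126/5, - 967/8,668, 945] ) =[- 979, - 897, - 748.51, - 621, - 319, - 143, - 967/8, - 38, - 132/7,12,  126/5, 668,925,  945]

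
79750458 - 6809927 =72940531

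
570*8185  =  4665450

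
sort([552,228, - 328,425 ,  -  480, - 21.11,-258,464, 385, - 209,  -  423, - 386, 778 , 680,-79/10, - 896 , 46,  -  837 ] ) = [  -  896 , - 837, - 480, - 423,  -  386,  -  328,  -  258, - 209,- 21.11, - 79/10, 46, 228,385, 425,  464, 552,680, 778]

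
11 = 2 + 9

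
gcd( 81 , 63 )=9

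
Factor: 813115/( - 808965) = - 3^ (-2)*17977^(-1)*162623^1=-162623/161793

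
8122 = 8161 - 39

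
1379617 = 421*3277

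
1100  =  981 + 119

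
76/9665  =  76/9665 = 0.01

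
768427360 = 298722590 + 469704770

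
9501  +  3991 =13492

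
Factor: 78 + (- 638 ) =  - 560 = -  2^4*5^1*7^1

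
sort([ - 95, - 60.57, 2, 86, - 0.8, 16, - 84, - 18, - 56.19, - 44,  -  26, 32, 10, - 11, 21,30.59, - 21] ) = [ - 95, - 84 , - 60.57,  -  56.19, - 44,-26, - 21, - 18, - 11, - 0.8,2,  10, 16, 21, 30.59 , 32,86]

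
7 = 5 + 2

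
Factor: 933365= 5^1*  29^1*41^1 * 157^1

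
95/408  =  95/408 = 0.23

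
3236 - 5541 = -2305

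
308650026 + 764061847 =1072711873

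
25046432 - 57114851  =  -32068419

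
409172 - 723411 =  - 314239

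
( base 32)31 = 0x61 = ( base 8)141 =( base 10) 97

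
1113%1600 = 1113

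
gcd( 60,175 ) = 5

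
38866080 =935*41568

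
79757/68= 79757/68 = 1172.90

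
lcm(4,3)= 12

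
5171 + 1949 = 7120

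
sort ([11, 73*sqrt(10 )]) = [11,  73*sqrt(10)]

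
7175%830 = 535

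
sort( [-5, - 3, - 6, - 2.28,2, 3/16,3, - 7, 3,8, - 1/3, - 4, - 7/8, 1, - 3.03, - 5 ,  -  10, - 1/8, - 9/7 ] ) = [-10, - 7, - 6,-5, - 5, - 4, - 3.03, - 3,  -  2.28, - 9/7, - 7/8, - 1/3, - 1/8,3/16, 1, 2, 3,3, 8 ] 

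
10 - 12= - 2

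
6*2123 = 12738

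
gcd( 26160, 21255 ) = 1635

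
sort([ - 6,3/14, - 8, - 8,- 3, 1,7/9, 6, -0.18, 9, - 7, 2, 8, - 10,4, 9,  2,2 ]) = [  -  10, - 8, - 8, - 7,- 6, - 3,-0.18, 3/14,7/9,1, 2, 2, 2,4, 6,8, 9,9] 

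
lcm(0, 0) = 0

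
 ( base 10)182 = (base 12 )132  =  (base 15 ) C2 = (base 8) 266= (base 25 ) 77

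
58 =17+41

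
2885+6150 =9035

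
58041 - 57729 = 312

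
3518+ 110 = 3628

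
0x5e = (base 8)136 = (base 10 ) 94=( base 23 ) 42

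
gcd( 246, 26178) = 6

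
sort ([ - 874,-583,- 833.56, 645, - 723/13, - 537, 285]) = [ - 874,-833.56,-583, - 537,-723/13, 285, 645]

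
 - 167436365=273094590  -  440530955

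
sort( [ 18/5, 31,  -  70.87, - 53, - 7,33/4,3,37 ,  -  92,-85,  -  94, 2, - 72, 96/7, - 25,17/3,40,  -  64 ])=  [- 94, - 92,-85, - 72, - 70.87,- 64, - 53, - 25, - 7,2,3,18/5,17/3,  33/4, 96/7 , 31, 37,  40] 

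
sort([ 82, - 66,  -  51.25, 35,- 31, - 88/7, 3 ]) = [ - 66, - 51.25,-31,-88/7, 3, 35,82]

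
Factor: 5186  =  2^1 * 2593^1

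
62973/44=62973/44=1431.20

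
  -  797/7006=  - 1 + 6209/7006  =  - 0.11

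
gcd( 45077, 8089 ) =1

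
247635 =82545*3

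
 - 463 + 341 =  - 122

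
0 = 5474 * 0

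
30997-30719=278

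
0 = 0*6987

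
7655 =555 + 7100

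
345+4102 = 4447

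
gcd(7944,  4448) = 8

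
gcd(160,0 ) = 160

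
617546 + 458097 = 1075643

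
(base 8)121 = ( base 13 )63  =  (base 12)69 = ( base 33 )2f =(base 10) 81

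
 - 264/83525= -264/83525 = -0.00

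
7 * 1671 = 11697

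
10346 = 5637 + 4709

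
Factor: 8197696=2^6* 13^1 * 59^1*167^1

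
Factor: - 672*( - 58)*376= 14654976= 2^9*3^1*7^1 * 29^1*47^1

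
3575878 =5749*622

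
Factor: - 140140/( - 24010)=286/49 = 2^1*7^ ( - 2)*11^1*13^1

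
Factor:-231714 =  - 2^1*3^3 * 7^1*613^1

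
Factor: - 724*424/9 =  - 2^5 * 3^( - 2 ) *53^1 * 181^1 = -  306976/9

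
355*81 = 28755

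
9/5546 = 9/5546 = 0.00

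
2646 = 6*441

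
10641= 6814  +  3827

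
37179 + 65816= 102995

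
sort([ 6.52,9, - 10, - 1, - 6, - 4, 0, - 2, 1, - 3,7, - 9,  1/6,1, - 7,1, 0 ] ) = [ - 10, - 9, - 7, - 6, - 4, - 3,  -  2, - 1, 0, 0, 1/6, 1, 1, 1 , 6.52, 7 , 9]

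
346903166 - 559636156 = -212732990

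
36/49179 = 12/16393 = 0.00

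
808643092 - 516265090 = 292378002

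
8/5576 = 1/697=0.00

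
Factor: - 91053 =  - 3^2*67^1*151^1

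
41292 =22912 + 18380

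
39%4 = 3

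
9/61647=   3/20549= 0.00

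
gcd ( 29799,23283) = 9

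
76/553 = 76/553 = 0.14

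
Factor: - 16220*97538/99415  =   - 316413272/19883 = - 2^3*7^1*59^( - 1 )*337^( - 1) * 811^1*6967^1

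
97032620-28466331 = 68566289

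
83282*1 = 83282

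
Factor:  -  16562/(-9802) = 7^2 * 29^( - 1) = 49/29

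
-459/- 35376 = 153/11792 = 0.01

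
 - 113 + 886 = 773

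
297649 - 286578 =11071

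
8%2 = 0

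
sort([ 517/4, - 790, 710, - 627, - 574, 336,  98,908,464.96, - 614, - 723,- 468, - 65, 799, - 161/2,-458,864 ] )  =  [ - 790, -723, - 627 , - 614, -574, - 468,  -  458, - 161/2, - 65, 98,517/4 , 336,464.96 , 710,799  ,  864, 908 ]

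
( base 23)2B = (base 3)2010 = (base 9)63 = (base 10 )57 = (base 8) 71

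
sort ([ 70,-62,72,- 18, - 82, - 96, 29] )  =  [ - 96, - 82, - 62, - 18, 29,  70, 72 ]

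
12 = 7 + 5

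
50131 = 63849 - 13718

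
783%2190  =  783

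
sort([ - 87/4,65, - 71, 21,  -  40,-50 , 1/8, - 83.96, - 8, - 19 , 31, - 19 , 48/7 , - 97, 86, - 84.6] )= [ - 97, - 84.6, - 83.96, - 71, - 50, - 40, - 87/4,-19, - 19,  -  8, 1/8,48/7, 21 , 31,65,86] 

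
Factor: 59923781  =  59923781^1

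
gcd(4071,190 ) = 1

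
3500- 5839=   -2339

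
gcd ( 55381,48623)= 1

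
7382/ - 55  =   - 7382/55  =  - 134.22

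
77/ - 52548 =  - 77/52548 = - 0.00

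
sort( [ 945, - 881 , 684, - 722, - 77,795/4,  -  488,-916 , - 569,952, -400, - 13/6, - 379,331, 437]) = [- 916, - 881, - 722,-569, - 488,-400, - 379, - 77, - 13/6, 795/4, 331,437,684,945, 952 ] 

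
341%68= 1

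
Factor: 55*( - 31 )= - 5^1*11^1*31^1 = - 1705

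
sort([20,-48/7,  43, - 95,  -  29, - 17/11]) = [ - 95,-29,- 48/7, - 17/11, 20,43]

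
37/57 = 37/57 = 0.65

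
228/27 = 8 + 4/9 = 8.44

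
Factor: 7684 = 2^2*17^1*  113^1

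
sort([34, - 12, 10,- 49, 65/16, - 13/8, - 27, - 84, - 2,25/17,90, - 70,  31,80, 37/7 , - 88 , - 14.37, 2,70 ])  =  [ - 88, - 84,  -  70,-49,-27, -14.37, - 12, - 2,-13/8,25/17, 2,  65/16, 37/7 , 10 , 31, 34, 70  ,  80,90 ] 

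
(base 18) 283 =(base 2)1100011011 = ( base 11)663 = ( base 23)1BD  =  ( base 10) 795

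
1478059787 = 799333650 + 678726137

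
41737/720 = 41737/720 = 57.97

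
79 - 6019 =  - 5940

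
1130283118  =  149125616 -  - 981157502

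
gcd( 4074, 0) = 4074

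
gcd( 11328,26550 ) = 354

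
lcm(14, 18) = 126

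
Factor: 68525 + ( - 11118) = 7^1*59^1*139^1 = 57407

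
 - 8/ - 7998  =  4/3999 =0.00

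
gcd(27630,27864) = 18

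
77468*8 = 619744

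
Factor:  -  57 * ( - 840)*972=46539360 = 2^5 * 3^7 * 5^1 * 7^1 * 19^1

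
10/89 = 10/89=   0.11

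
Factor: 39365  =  5^1*7873^1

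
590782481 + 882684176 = 1473466657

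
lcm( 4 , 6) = 12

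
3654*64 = 233856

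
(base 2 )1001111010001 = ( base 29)60r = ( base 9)6856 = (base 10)5073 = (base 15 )1783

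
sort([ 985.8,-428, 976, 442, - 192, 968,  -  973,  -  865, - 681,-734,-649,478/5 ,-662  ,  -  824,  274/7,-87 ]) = [  -  973,-865,-824,-734,-681, - 662, - 649 , - 428 , - 192,  -  87, 274/7,478/5, 442,968, 976,985.8] 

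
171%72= 27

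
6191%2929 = 333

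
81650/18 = 40825/9  =  4536.11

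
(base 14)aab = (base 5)31421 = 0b100000111111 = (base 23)3mi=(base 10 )2111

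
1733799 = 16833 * 103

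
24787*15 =371805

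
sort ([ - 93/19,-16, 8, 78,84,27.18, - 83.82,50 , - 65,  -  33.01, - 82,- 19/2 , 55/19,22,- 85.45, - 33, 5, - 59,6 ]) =[ - 85.45,-83.82,  -  82,-65, - 59, - 33.01,-33,-16, - 19/2 ,- 93/19,55/19,5, 6 , 8,22 , 27.18,50,78,84]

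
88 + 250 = 338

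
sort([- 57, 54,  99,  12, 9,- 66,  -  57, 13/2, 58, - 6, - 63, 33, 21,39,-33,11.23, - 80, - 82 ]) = [ - 82, - 80,-66, -63, - 57, -57,-33, - 6, 13/2, 9, 11.23, 12,21, 33,  39, 54 , 58, 99 ]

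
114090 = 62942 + 51148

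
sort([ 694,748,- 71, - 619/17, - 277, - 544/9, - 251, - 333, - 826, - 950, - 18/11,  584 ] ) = [  -  950,-826, - 333, - 277, - 251, - 71,-544/9, - 619/17, - 18/11,584,694, 748 ] 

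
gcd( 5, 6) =1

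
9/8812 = 9/8812   =  0.00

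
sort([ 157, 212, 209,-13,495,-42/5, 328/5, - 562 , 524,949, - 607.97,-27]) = [ - 607.97, - 562,-27, - 13, - 42/5,328/5, 157,209,212, 495,524, 949 ] 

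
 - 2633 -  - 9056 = 6423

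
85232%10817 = 9513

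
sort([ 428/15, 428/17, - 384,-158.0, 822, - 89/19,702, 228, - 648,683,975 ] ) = [ - 648 , - 384, - 158.0, - 89/19,428/17,428/15,228, 683,  702 , 822, 975] 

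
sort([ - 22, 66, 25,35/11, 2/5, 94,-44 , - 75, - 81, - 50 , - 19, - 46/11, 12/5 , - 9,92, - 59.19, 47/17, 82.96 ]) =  [ - 81, - 75, - 59.19,  -  50, - 44, - 22, - 19, - 9, - 46/11,2/5,12/5, 47/17, 35/11, 25, 66, 82.96, 92, 94] 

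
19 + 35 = 54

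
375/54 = 6 + 17/18 = 6.94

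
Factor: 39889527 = 3^1 *13296509^1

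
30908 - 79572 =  - 48664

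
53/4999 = 53/4999 = 0.01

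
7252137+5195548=12447685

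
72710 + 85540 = 158250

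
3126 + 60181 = 63307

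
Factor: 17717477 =17717477^1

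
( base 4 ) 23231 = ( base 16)2ED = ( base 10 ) 749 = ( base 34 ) m1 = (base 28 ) ql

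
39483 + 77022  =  116505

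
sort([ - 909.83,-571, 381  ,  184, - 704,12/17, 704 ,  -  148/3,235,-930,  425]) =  [ - 930,- 909.83,-704  ,-571,-148/3, 12/17,184,235,  381,425, 704]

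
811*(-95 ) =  - 77045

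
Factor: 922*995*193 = 2^1*5^1*193^1*199^1*461^1 = 177056270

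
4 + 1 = 5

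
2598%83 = 25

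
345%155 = 35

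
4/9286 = 2/4643 = 0.00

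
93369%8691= 6459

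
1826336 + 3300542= 5126878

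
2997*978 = 2931066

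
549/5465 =549/5465 =0.10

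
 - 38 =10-48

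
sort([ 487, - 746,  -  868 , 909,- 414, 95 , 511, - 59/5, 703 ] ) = [ - 868,- 746, - 414,-59/5,  95, 487 , 511 , 703, 909]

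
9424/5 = 9424/5 =1884.80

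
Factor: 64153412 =2^2*37^1 * 433469^1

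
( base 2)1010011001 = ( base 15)2e5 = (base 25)11f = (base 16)299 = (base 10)665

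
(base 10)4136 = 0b1000000101000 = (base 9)5605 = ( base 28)57k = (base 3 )12200012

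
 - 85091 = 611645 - 696736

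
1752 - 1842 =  - 90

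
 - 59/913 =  - 59/913 = -0.06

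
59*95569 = 5638571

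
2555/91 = 365/13 = 28.08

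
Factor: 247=13^1*19^1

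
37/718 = 37/718  =  0.05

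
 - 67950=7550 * ( - 9)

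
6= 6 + 0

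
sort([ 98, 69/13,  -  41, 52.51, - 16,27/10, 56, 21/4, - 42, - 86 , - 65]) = [ - 86, - 65,-42,  -  41,-16, 27/10,21/4, 69/13, 52.51, 56, 98 ] 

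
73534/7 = 73534/7= 10504.86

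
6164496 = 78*79032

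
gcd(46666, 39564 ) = 2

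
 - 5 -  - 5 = 0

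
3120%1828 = 1292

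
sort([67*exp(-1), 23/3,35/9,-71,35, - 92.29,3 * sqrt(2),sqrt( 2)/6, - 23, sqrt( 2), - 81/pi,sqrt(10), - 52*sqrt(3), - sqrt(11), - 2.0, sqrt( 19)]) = [ - 92.29, - 52*sqrt( 3), - 71, - 81/pi,  -  23, - sqrt(11), - 2.0,sqrt(2 )/6,sqrt ( 2),sqrt(10) , 35/9,3* sqrt(2),sqrt(19 ),23/3,67*exp(-1 ),35]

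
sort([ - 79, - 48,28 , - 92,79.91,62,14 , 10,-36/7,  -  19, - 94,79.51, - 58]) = [ - 94, - 92, - 79, - 58, - 48, - 19, - 36/7, 10,14,28,62, 79.51,79.91]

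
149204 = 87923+61281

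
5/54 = 5/54 = 0.09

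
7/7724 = 7/7724 = 0.00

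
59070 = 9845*6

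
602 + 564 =1166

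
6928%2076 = 700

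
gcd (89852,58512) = 4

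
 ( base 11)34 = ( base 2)100101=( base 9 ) 41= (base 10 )37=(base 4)211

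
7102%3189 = 724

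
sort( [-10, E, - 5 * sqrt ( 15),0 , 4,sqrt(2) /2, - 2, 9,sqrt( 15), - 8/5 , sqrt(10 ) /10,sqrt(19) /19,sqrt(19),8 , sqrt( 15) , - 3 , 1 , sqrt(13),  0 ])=[ - 5 * sqrt( 15), - 10, - 3, - 2, - 8/5,  0 , 0, sqrt( 19 )/19, sqrt( 10)/10, sqrt( 2)/2 , 1, E, sqrt(13),  sqrt(15), sqrt( 15),4,sqrt(19),  8, 9]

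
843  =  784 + 59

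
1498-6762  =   - 5264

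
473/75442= 473/75442 = 0.01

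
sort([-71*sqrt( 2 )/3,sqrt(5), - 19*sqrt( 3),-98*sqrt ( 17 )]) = [ - 98*sqrt(17), -71*sqrt( 2 )/3, - 19*sqrt( 3),sqrt(5) ] 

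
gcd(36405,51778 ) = 1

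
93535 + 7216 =100751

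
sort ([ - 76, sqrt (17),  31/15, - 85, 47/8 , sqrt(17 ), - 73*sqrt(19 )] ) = [ - 73*sqrt(19), - 85, - 76, 31/15,sqrt(17 ), sqrt(17 ), 47/8]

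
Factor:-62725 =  - 5^2*13^1*193^1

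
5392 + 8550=13942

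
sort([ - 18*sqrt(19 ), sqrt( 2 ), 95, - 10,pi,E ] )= [  -  18*sqrt( 19 ), - 10, sqrt( 2 ),E,pi,95]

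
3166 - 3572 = - 406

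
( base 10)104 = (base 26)40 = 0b1101000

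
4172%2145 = 2027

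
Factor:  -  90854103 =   -  3^1*17^1*1781453^1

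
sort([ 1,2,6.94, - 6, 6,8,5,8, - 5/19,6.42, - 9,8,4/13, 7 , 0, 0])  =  [ - 9, - 6,-5/19,0 , 0, 4/13 , 1,2, 5, 6 , 6.42, 6.94, 7, 8 , 8,8]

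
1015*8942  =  9076130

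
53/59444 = 53/59444 = 0.00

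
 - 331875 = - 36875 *9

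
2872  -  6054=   -  3182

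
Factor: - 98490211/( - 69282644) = 2^(-2)*31^( - 1 ) *97^1*558731^(-1)*1015363^1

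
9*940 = 8460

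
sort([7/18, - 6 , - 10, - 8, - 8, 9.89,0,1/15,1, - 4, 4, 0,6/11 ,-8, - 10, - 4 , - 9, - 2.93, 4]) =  [ - 10, - 10, -9, - 8,-8, - 8, - 6, - 4, - 4, - 2.93,0,0,1/15, 7/18,6/11,1, 4, 4 , 9.89] 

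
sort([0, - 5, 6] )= [ - 5,0, 6]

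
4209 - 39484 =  - 35275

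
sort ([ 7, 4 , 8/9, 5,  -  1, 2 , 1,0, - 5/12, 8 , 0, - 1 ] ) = [ - 1, - 1, - 5/12,0, 0, 8/9, 1, 2, 4, 5,7,8]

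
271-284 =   -  13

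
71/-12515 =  - 1 + 12444/12515 =- 0.01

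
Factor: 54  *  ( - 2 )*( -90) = 9720 = 2^3 * 3^5*5^1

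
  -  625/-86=7 + 23/86 = 7.27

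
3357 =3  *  1119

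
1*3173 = 3173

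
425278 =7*60754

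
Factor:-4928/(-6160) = 2^2*5^(-1 )  =  4/5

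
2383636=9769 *244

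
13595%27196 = 13595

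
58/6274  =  29/3137 = 0.01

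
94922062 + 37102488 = 132024550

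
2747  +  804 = 3551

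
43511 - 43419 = 92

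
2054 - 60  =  1994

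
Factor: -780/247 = -60/19= -2^2*3^1*5^1*19^(-1)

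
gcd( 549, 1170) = 9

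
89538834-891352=88647482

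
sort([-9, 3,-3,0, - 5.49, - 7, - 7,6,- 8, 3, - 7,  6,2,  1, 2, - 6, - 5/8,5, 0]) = [ - 9, - 8,-7, - 7, - 7 , - 6,-5.49, - 3, - 5/8, 0, 0, 1,2, 2,3, 3,  5, 6,6]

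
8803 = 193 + 8610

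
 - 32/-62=16/31 =0.52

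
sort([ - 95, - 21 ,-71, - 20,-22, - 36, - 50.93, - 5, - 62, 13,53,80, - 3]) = [ - 95,-71 , - 62,- 50.93,- 36, - 22 , - 21, - 20, - 5, - 3,13 , 53,  80]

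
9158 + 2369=11527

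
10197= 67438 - 57241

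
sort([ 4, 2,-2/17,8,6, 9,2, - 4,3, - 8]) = [-8,-4, - 2/17, 2 , 2,3 , 4,6,8 , 9]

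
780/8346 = 10/107 = 0.09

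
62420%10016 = 2324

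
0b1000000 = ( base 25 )2E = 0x40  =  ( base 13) 4c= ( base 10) 64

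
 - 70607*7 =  - 494249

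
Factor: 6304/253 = 2^5*11^( - 1) * 23^( - 1 )*197^1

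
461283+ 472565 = 933848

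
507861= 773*657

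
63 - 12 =51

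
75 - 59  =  16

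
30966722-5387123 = 25579599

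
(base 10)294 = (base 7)600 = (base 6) 1210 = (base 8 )446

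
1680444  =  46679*36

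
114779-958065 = -843286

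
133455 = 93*1435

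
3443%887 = 782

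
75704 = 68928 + 6776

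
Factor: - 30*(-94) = 2^2*3^1*5^1*47^1 = 2820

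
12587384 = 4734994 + 7852390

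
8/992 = 1/124=   0.01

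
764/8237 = 764/8237 = 0.09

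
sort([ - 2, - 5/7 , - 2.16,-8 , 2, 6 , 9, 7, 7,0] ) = [ - 8, - 2.16, - 2, - 5/7, 0,2,6,7 , 7 , 9 ]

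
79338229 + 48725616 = 128063845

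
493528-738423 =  - 244895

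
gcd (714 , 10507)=7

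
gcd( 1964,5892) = 1964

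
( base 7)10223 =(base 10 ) 2516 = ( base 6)15352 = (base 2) 100111010100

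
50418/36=2801/2= 1400.50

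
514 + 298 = 812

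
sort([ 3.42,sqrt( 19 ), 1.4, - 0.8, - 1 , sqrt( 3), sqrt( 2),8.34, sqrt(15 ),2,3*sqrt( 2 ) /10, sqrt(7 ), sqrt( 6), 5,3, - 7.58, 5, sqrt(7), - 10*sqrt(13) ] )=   [- 10*sqrt( 13 ) , - 7.58,  -  1,-0.8, 3*sqrt(2)/10,1.4,sqrt( 2) , sqrt (3 ), 2, sqrt( 6 ), sqrt( 7), sqrt(7), 3,3.42,sqrt( 15) , sqrt(19 ), 5, 5, 8.34] 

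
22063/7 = 3151 + 6/7 = 3151.86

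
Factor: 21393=3^2 * 2377^1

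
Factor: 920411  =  920411^1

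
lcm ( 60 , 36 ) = 180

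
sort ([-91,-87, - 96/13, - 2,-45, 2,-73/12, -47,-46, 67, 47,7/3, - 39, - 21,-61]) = [ - 91,- 87 , -61, - 47,-46,-45, - 39,-21, -96/13,-73/12,  -  2, 2, 7/3, 47,67]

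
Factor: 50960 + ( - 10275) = 40685 = 5^1*79^1*103^1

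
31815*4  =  127260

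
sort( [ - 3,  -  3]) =[ - 3,  -  3]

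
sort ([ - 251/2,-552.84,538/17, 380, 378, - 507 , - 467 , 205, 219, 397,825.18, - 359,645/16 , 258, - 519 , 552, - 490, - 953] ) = [ - 953, - 552.84 , - 519, - 507 , - 490 , - 467,  -  359, - 251/2, 538/17 , 645/16,205,  219, 258,378, 380, 397,552,825.18] 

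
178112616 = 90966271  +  87146345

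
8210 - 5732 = 2478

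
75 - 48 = 27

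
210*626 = 131460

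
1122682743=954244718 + 168438025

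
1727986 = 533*3242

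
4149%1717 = 715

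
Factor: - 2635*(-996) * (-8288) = -2^7*3^1*5^1*7^1*17^1*31^1*37^1*83^1 = -21751524480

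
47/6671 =47/6671 = 0.01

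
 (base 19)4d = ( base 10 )89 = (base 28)35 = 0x59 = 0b1011001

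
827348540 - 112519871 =714828669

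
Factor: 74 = 2^1 *37^1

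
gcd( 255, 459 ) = 51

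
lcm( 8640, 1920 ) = 17280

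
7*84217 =589519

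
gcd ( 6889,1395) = 1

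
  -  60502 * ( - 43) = 2601586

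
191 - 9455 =  -  9264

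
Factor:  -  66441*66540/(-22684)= 1105246035/5671= 3^2*5^1*53^(  -  1 )*107^ ( - 1)*1109^1 * 22147^1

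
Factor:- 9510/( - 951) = 2^1*5^1  =  10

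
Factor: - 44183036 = - 2^2*11045759^1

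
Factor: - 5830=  - 2^1*5^1*11^1*53^1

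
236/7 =236/7 = 33.71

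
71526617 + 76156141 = 147682758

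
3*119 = 357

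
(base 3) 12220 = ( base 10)159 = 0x9F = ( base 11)135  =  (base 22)75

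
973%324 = 1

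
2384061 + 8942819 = 11326880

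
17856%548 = 320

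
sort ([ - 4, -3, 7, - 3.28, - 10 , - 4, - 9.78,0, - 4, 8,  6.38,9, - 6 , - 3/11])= [ - 10, - 9.78,  -  6,-4, - 4, - 4 , - 3.28, - 3, - 3/11 , 0,6.38 , 7, 8, 9] 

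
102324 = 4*25581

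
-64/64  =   - 1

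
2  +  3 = 5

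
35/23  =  35/23 = 1.52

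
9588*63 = 604044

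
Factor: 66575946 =2^1 * 3^1 * 11095991^1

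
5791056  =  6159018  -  367962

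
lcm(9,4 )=36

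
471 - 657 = -186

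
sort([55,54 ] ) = [ 54 , 55 ] 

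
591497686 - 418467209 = 173030477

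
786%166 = 122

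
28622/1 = 28622 = 28622.00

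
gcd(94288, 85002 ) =2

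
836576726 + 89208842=925785568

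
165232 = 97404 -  -67828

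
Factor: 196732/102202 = 718/373 = 2^1 * 359^1*373^ ( - 1 )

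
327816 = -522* (-628) 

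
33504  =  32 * 1047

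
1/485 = 1/485= 0.00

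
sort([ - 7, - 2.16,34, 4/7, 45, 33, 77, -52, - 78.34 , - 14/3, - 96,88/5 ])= [ - 96, - 78.34, - 52, - 7,  -  14/3, -2.16,4/7, 88/5, 33,34, 45,  77] 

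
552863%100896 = 48383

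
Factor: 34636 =2^2*7^1* 1237^1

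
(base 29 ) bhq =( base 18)1c2e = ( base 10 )9770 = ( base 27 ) DAN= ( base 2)10011000101010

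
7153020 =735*9732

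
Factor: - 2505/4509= - 5/9 = - 3^( - 2 )*5^1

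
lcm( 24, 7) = 168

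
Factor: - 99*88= - 2^3*3^2*11^2 =- 8712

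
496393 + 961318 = 1457711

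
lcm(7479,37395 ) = 37395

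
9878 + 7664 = 17542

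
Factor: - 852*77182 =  - 2^3*3^1*7^1*37^1*71^1*149^1 = -  65759064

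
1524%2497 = 1524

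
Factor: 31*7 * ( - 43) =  - 7^1*31^1 * 43^1=-9331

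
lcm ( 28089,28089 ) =28089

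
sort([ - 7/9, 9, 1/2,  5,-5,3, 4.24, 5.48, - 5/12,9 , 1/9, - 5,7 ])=[ - 5, - 5,-7/9,-5/12 , 1/9,1/2,3 , 4.24, 5,5.48,7,  9, 9 ]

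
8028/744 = 10 +49/62 = 10.79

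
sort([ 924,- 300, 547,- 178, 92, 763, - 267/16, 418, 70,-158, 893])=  [-300, -178,-158, - 267/16,70, 92, 418,547 , 763,893, 924]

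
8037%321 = 12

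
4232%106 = 98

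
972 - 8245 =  - 7273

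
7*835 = 5845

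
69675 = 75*929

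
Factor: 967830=2^1*3^1*5^1 * 32261^1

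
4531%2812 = 1719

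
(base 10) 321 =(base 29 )B2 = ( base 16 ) 141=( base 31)AB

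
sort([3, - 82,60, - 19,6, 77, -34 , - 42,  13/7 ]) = [-82, - 42, - 34, - 19, 13/7, 3, 6,60 , 77] 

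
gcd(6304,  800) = 32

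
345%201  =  144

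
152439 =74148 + 78291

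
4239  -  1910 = 2329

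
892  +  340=1232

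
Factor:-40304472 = -2^3*3^1*13^2*19^1*523^1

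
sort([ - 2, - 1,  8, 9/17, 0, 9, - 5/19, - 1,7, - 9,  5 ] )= [ - 9,-2, - 1,-1, - 5/19, 0, 9/17,  5,7,8, 9] 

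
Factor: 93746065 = 5^1 * 7^2*67^1*5711^1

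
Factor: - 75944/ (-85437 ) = 8/9 = 2^3*3^( - 2)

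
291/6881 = 291/6881 = 0.04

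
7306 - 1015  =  6291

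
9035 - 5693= 3342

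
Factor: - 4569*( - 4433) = 20254377 = 3^1*  11^1*13^1*31^1*1523^1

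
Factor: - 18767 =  - 7^2 *383^1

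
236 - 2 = 234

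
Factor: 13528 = 2^3*19^1*89^1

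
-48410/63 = -48410/63 = - 768.41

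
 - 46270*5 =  - 231350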